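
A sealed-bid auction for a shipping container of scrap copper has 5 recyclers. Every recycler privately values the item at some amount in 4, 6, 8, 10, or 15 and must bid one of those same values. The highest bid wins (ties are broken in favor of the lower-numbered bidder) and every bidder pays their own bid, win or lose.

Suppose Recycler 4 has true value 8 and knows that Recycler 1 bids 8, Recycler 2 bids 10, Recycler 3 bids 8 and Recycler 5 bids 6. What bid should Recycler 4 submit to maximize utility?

Bid 4: loses but pays 4, utility -4.
Bid 6: loses but pays 6, utility -6.
Bid 8: loses but pays 8, utility -8.
Bid 10: loses but pays 10, utility -10.
Bid 15: wins, pays 15, utility 8 - 15 = -7.
The best choice is 4 with utility -4.

4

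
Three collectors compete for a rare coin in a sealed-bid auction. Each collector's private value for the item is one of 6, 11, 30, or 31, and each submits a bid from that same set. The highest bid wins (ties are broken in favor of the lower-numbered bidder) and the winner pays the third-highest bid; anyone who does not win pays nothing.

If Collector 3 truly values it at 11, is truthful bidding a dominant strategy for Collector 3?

Consider the case where Collector 1 bids 6 and Collector 2 bids 11.
Truthful bid 11: loses, pays 0, utility 0.
Bid 30 instead: wins, pays 6, utility 11 - 6 = 5.
Since 5 > 0, bidding 30 is strictly better here, so truthful bidding is not dominant.

No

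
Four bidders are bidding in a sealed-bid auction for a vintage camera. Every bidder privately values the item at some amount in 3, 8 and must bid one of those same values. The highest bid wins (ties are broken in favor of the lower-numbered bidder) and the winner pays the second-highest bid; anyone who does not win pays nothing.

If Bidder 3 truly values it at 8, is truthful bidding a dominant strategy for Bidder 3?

Yes

Check each profile of the others' bids and compare truth against every alternative bid.
Others bid (3, 3, 3): truth gives 5, best alternative gives 0.
Others bid (3, 3, 8): truth gives 0, best alternative gives 0.
Others bid (3, 8, 3): truth gives 0, best alternative gives 0.
Others bid (3, 8, 8): truth gives 0, best alternative gives 0.
Others bid (8, 3, 3): truth gives 0, best alternative gives 0.
Others bid (8, 3, 8): truth gives 0, best alternative gives 0.
(Remaining 2 profiles checked similarly; truth is weakly best in each.)
In every case the truthful bid is at least as good as any alternative, so it is a dominant strategy.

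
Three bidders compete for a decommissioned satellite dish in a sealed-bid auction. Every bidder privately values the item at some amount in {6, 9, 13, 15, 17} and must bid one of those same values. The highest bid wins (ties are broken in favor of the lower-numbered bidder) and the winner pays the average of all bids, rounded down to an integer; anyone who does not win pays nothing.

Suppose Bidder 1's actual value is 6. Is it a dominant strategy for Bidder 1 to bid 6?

Check each profile of the others' bids and compare truth against every alternative bid.
Others bid (9, 9): truth gives 0, best alternative gives -3.
Others bid (6, 9): truth gives 0, best alternative gives -2.
Others bid (9, 6): truth gives 0, best alternative gives -2.
Others bid (6, 6): truth gives 0, best alternative gives -1.
Others bid (6, 13): truth gives 0, best alternative gives 0.
Others bid (6, 15): truth gives 0, best alternative gives 0.
(Remaining 19 profiles checked similarly; truth is weakly best in each.)
In every case the truthful bid is at least as good as any alternative, so it is a dominant strategy.

Yes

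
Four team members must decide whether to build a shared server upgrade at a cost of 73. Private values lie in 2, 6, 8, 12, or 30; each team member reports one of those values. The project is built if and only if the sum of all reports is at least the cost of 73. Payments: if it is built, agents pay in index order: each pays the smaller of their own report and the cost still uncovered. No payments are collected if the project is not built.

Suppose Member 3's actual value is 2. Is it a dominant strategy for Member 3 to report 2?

Check each profile of the others' reports and compare truth against every alternative report.
Others report (8, 30, 30): truth gives 0, best alternative gives -4.
Others report (12, 30, 30): truth gives 0, best alternative gives -4.
Others report (30, 8, 30): truth gives 0, best alternative gives -4.
Others report (30, 12, 30): truth gives 0, best alternative gives -4.
Others report (30, 30, 8): truth gives 0, best alternative gives -4.
Others report (30, 30, 12): truth gives 0, best alternative gives -4.
(Remaining 119 profiles checked similarly; truth is weakly best in each.)
In every case the truthful report is at least as good as any alternative, so it is a dominant strategy.

Yes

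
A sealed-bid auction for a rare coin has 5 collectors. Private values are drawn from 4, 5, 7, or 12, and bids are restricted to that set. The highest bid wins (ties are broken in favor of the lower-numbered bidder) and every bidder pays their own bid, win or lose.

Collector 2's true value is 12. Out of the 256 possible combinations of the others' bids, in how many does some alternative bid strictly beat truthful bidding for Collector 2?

Others bid (4, 4, 4, 4): truth gives 0; bid 5 gives 7 > 0. Violating.
Others bid (4, 4, 4, 5): truth gives 0; bid 5 gives 7 > 0. Violating.
Others bid (4, 4, 4, 7): truth gives 0; bid 7 gives 5 > 0. Violating.
Others bid (4, 4, 5, 4): truth gives 0; bid 5 gives 7 > 0. Violating.
Others bid (4, 4, 4, 12): truth gives 0; no alternative beats it.
Others bid (4, 4, 5, 12): truth gives 0; no alternative beats it.
(Checking all 256 profiles: 118 have a profitable deviation, 138 do not.)

118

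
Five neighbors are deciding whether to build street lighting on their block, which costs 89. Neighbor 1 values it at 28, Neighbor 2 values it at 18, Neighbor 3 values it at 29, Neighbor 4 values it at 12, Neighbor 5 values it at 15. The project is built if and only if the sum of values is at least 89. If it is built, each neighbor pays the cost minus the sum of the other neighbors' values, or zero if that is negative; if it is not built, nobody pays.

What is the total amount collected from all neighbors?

38

Total value 102 ≥ cost 89, so it is built.
Neighbor 1: others sum to 74; max(0, 89 - 74) = 15.
Neighbor 2: others sum to 84; max(0, 89 - 84) = 5.
Neighbor 3: others sum to 73; max(0, 89 - 73) = 16.
Neighbor 4: others sum to 90; max(0, 89 - 90) = 0.
Neighbor 5: others sum to 87; max(0, 89 - 87) = 2.
Total collected = 15 + 5 + 16 + 0 + 2 = 38.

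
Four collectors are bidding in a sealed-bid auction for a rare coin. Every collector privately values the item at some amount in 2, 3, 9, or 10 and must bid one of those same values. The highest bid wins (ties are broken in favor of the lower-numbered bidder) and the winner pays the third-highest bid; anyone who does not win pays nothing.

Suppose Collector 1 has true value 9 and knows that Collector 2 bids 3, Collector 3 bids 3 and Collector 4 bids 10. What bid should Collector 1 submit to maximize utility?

10

Bid 2: loses, pays 0, utility 0.
Bid 3: loses, pays 0, utility 0.
Bid 9: loses, pays 0, utility 0.
Bid 10: wins, pays 3, utility 9 - 3 = 6.
The best choice is 10 with utility 6.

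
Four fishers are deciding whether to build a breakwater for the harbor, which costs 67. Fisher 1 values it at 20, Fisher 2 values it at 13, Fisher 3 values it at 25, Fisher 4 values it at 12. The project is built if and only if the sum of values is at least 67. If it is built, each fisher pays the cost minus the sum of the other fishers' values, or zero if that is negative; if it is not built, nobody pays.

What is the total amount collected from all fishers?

58

Total value 70 ≥ cost 67, so it is built.
Fisher 1: others sum to 50; max(0, 67 - 50) = 17.
Fisher 2: others sum to 57; max(0, 67 - 57) = 10.
Fisher 3: others sum to 45; max(0, 67 - 45) = 22.
Fisher 4: others sum to 58; max(0, 67 - 58) = 9.
Total collected = 17 + 10 + 22 + 9 = 58.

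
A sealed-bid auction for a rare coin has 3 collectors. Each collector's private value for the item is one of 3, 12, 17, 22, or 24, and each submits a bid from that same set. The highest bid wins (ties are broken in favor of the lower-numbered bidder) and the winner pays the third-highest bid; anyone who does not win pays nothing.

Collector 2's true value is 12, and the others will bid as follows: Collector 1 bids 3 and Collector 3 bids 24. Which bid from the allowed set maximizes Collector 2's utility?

Bid 3: loses, pays 0, utility 0.
Bid 12: loses, pays 0, utility 0.
Bid 17: loses, pays 0, utility 0.
Bid 22: loses, pays 0, utility 0.
Bid 24: wins, pays 3, utility 12 - 3 = 9.
The best choice is 24 with utility 9.

24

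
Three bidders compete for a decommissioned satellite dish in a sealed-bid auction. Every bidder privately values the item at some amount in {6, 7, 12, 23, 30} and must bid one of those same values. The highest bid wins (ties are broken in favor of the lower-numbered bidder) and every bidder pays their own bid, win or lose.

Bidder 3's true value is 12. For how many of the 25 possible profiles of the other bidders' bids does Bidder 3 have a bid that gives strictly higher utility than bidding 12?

Others bid (6, 6): truth gives 0; bid 7 gives 5 > 0. Violating.
Others bid (6, 12): truth gives -12; bid 6 gives -6 > -12. Violating.
Others bid (6, 23): truth gives -12; bid 6 gives -6 > -12. Violating.
Others bid (6, 30): truth gives -12; bid 6 gives -6 > -12. Violating.
Others bid (6, 7): truth gives 0; no alternative beats it.
Others bid (7, 6): truth gives 0; no alternative beats it.
(Checking all 25 profiles: 22 have a profitable deviation, 3 do not.)

22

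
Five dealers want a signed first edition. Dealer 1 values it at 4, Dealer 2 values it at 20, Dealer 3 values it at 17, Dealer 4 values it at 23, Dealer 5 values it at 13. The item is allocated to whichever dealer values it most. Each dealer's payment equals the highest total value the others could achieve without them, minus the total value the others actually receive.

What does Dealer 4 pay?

Dealer 4 has the highest value and receives the item.
Without Dealer 4, the item would go to the next-highest value, 20, so the others could achieve 20.
With Dealer 4 present and winning, the others receive nothing, so their total is 0.
Payment = 20 - 0 = 20.

20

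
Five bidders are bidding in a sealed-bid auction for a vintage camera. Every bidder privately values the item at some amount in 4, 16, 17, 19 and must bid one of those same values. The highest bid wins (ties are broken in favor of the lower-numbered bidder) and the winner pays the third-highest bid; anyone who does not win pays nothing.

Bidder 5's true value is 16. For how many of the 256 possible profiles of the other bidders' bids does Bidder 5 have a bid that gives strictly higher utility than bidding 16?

8

Others bid (4, 4, 4, 16): truth gives 0; bid 17 gives 12 > 0. Violating.
Others bid (4, 4, 4, 17): truth gives 0; bid 19 gives 12 > 0. Violating.
Others bid (4, 4, 16, 4): truth gives 0; bid 17 gives 12 > 0. Violating.
Others bid (4, 4, 17, 4): truth gives 0; bid 19 gives 12 > 0. Violating.
Others bid (4, 4, 4, 4): truth gives 12; no alternative beats it.
Others bid (4, 4, 4, 19): truth gives 0; no alternative beats it.
(Checking all 256 profiles: 8 have a profitable deviation, 248 do not.)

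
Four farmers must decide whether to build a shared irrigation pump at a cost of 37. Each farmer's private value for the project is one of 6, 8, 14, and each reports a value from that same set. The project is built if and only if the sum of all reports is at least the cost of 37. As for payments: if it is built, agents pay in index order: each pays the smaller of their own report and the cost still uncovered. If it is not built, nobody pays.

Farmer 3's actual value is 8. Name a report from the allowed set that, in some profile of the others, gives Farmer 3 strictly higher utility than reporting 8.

Suppose Farmer 1 reports 6, Farmer 2 reports 14 and Farmer 4 reports 14.
Report 8: project built, pays 8, utility 8 - 8 = 0.
Report 6: project built, pays 6, utility 8 - 6 = 2.
So reporting 6 beats truth here (2 > 0).

6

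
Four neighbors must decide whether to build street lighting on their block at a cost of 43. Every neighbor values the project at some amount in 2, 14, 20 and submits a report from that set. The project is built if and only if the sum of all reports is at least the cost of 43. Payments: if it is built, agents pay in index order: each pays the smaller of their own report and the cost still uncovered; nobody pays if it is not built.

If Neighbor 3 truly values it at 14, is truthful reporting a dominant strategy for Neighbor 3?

No

Consider the case where Neighbor 1 reports 2, Neighbor 2 reports 20 and Neighbor 4 reports 20.
Truthful report 14: project built, pays 14, utility 14 - 14 = 0.
Report 2 instead: project built, pays 2, utility 14 - 2 = 12.
Since 12 > 0, reporting 2 is strictly better here, so truthful reporting is not dominant.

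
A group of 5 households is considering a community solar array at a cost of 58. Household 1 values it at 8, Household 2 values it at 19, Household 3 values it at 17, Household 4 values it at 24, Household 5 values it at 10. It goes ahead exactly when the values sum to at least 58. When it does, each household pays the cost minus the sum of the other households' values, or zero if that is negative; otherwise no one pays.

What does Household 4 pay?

4

Total value 78 ≥ cost 58, so the project is built.
The other households' values sum to 54.
Cost minus that sum is 58 - 54 = 4.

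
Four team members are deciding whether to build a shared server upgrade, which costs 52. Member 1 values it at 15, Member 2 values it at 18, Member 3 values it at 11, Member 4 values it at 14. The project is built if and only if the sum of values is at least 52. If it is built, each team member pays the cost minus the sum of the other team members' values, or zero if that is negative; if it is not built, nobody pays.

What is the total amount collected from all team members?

34

Total value 58 ≥ cost 52, so it is built.
Member 1: others sum to 43; max(0, 52 - 43) = 9.
Member 2: others sum to 40; max(0, 52 - 40) = 12.
Member 3: others sum to 47; max(0, 52 - 47) = 5.
Member 4: others sum to 44; max(0, 52 - 44) = 8.
Total collected = 9 + 12 + 5 + 8 = 34.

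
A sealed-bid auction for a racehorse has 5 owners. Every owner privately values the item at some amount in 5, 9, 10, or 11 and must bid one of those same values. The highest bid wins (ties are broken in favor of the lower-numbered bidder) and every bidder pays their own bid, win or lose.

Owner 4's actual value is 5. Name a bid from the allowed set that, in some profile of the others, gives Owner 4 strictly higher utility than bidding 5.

Suppose Owner 1 bids 5, Owner 2 bids 5, Owner 3 bids 5 and Owner 5 bids 5.
Bid 5: loses but pays 5, utility -5.
Bid 9: wins, pays 9, utility 5 - 9 = -4.
So bidding 9 beats truth here (-4 > -5).

9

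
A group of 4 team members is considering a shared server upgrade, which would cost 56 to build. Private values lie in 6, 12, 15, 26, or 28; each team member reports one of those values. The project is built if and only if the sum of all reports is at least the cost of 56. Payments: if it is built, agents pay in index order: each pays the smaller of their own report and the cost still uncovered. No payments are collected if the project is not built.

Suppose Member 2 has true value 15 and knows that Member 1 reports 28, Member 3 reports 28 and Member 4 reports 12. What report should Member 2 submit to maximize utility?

Report 6: project built, pays 6, utility 15 - 6 = 9.
Report 12: project built, pays 12, utility 15 - 12 = 3.
Report 15: project built, pays 15, utility 15 - 15 = 0.
Report 26: project built, pays 26, utility 15 - 26 = -11.
Report 28: project built, pays 28, utility 15 - 28 = -13.
The best choice is 6 with utility 9.

6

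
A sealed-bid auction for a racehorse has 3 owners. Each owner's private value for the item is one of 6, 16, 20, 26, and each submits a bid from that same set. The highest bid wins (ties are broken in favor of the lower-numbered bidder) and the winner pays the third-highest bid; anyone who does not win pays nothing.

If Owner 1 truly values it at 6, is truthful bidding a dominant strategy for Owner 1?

Yes

Check each profile of the others' bids and compare truth against every alternative bid.
Others bid (16, 16): truth gives 0, best alternative gives -10.
Others bid (6, 6): truth gives 0, best alternative gives 0.
Others bid (6, 16): truth gives 0, best alternative gives 0.
Others bid (6, 20): truth gives 0, best alternative gives 0.
Others bid (6, 26): truth gives 0, best alternative gives 0.
Others bid (16, 6): truth gives 0, best alternative gives 0.
(Remaining 10 profiles checked similarly; truth is weakly best in each.)
In every case the truthful bid is at least as good as any alternative, so it is a dominant strategy.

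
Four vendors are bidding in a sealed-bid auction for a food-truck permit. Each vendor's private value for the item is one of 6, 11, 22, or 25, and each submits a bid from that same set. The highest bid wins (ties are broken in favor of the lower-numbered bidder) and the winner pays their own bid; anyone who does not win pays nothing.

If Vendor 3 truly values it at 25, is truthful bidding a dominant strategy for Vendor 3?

Consider the case where Vendor 1 bids 6, Vendor 2 bids 6 and Vendor 4 bids 6.
Truthful bid 25: wins, pays 25, utility 25 - 25 = 0.
Bid 11 instead: wins, pays 11, utility 25 - 11 = 14.
Since 14 > 0, bidding 11 is strictly better here, so truthful bidding is not dominant.

No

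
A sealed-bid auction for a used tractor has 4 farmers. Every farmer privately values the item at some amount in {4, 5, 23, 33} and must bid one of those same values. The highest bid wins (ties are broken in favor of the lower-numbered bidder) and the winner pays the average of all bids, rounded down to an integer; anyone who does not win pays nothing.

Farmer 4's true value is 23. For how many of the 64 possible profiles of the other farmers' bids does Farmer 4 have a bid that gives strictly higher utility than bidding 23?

19

Others bid (4, 4, 4): truth gives 15; bid 5 gives 19 > 15. Violating.
Others bid (4, 4, 23): truth gives 0; bid 33 gives 7 > 0. Violating.
Others bid (4, 5, 23): truth gives 0; bid 33 gives 7 > 0. Violating.
Others bid (4, 23, 4): truth gives 0; bid 33 gives 7 > 0. Violating.
Others bid (4, 4, 5): truth gives 14; no alternative beats it.
Others bid (4, 4, 33): truth gives 0; no alternative beats it.
(Checking all 64 profiles: 19 have a profitable deviation, 45 do not.)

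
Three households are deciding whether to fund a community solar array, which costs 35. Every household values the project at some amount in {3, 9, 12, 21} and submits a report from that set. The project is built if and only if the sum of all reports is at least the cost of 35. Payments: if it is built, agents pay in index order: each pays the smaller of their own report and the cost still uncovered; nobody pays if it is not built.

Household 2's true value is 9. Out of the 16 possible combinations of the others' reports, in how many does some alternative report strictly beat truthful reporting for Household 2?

Others report (12, 21): truth gives 0; report 3 gives 6 > 0. Violating.
Others report (21, 12): truth gives 0; report 3 gives 6 > 0. Violating.
Others report (21, 21): truth gives 0; report 3 gives 6 > 0. Violating.
Others report (3, 3): truth gives 0; no alternative beats it.
Others report (3, 9): truth gives 0; no alternative beats it.
(Checking all 16 profiles: 3 have a profitable deviation, 13 do not.)

3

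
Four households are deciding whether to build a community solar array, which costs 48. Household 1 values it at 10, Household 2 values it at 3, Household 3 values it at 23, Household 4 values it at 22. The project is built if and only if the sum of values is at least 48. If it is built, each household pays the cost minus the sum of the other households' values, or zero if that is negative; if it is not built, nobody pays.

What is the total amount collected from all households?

25

Total value 58 ≥ cost 48, so it is built.
Household 1: others sum to 48; max(0, 48 - 48) = 0.
Household 2: others sum to 55; max(0, 48 - 55) = 0.
Household 3: others sum to 35; max(0, 48 - 35) = 13.
Household 4: others sum to 36; max(0, 48 - 36) = 12.
Total collected = 0 + 0 + 13 + 12 = 25.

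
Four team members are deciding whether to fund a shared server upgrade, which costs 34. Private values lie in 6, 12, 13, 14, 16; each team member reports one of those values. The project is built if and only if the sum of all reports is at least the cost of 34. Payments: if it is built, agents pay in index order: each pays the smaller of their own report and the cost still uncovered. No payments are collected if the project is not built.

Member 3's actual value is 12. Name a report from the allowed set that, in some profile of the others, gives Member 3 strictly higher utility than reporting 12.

6

Suppose Member 1 reports 6, Member 2 reports 6 and Member 4 reports 16.
Report 12: project built, pays 12, utility 12 - 12 = 0.
Report 6: project built, pays 6, utility 12 - 6 = 6.
So reporting 6 beats truth here (6 > 0).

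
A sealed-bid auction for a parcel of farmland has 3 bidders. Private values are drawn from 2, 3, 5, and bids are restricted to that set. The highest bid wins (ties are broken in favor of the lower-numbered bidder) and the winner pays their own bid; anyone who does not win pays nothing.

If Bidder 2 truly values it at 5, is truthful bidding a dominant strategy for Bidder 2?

Consider the case where Bidder 1 bids 2 and Bidder 3 bids 2.
Truthful bid 5: wins, pays 5, utility 5 - 5 = 0.
Bid 3 instead: wins, pays 3, utility 5 - 3 = 2.
Since 2 > 0, bidding 3 is strictly better here, so truthful bidding is not dominant.

No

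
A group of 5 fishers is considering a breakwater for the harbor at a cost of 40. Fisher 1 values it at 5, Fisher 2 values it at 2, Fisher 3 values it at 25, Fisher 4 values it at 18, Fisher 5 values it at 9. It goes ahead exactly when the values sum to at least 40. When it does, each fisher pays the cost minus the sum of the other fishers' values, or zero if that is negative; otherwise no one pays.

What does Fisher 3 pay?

6

Total value 59 ≥ cost 40, so the project is built.
The other fishers' values sum to 34.
Cost minus that sum is 40 - 34 = 6.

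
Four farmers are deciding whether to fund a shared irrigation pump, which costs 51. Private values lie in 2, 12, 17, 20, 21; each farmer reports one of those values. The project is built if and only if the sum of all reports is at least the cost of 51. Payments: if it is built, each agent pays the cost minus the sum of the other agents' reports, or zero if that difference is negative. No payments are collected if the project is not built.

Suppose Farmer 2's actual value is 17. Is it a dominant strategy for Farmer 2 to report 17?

Yes

Check each profile of the others' reports and compare truth against every alternative report.
Others report (12, 20, 20): truth gives 17, best alternative gives 17.
Others report (12, 20, 21): truth gives 17, best alternative gives 17.
Others report (12, 21, 20): truth gives 17, best alternative gives 17.
Others report (12, 21, 21): truth gives 17, best alternative gives 17.
Others report (17, 17, 17): truth gives 17, best alternative gives 17.
Others report (17, 17, 20): truth gives 17, best alternative gives 17.
(Remaining 119 profiles checked similarly; truth is weakly best in each.)
In every case the truthful report is at least as good as any alternative, so it is a dominant strategy.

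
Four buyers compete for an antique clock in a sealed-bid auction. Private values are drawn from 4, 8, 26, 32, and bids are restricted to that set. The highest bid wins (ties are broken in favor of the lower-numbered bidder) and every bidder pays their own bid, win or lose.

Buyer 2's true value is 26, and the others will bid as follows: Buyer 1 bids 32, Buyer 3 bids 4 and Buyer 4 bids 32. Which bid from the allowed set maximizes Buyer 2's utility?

4

Bid 4: loses but pays 4, utility -4.
Bid 8: loses but pays 8, utility -8.
Bid 26: loses but pays 26, utility -26.
Bid 32: loses but pays 32, utility -32.
The best choice is 4 with utility -4.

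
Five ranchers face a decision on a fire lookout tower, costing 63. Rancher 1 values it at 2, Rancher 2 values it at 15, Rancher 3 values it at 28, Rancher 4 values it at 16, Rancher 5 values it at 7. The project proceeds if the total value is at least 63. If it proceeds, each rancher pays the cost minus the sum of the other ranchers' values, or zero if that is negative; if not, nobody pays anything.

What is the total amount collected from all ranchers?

46

Total value 68 ≥ cost 63, so it is built.
Rancher 1: others sum to 66; max(0, 63 - 66) = 0.
Rancher 2: others sum to 53; max(0, 63 - 53) = 10.
Rancher 3: others sum to 40; max(0, 63 - 40) = 23.
Rancher 4: others sum to 52; max(0, 63 - 52) = 11.
Rancher 5: others sum to 61; max(0, 63 - 61) = 2.
Total collected = 0 + 10 + 23 + 11 + 2 = 46.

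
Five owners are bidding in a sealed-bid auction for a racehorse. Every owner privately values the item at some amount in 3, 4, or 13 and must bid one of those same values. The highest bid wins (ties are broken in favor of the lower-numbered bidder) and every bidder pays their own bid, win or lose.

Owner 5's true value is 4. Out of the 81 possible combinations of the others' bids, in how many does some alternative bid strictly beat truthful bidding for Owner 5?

Others bid (3, 3, 3, 4): truth gives -4; bid 3 gives -3 > -4. Violating.
Others bid (3, 3, 3, 13): truth gives -4; bid 3 gives -3 > -4. Violating.
Others bid (3, 3, 4, 3): truth gives -4; bid 3 gives -3 > -4. Violating.
Others bid (3, 3, 4, 4): truth gives -4; bid 3 gives -3 > -4. Violating.
Others bid (3, 3, 3, 3): truth gives 0; no alternative beats it.
(Checking all 81 profiles: 80 have a profitable deviation, 1 does not.)

80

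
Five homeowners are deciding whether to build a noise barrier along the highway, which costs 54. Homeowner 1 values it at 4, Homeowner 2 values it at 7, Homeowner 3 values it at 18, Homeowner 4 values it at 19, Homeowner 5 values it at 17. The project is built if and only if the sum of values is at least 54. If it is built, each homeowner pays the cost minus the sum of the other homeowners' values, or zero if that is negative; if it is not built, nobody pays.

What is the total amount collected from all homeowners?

Total value 65 ≥ cost 54, so it is built.
Homeowner 1: others sum to 61; max(0, 54 - 61) = 0.
Homeowner 2: others sum to 58; max(0, 54 - 58) = 0.
Homeowner 3: others sum to 47; max(0, 54 - 47) = 7.
Homeowner 4: others sum to 46; max(0, 54 - 46) = 8.
Homeowner 5: others sum to 48; max(0, 54 - 48) = 6.
Total collected = 0 + 0 + 7 + 8 + 6 = 21.

21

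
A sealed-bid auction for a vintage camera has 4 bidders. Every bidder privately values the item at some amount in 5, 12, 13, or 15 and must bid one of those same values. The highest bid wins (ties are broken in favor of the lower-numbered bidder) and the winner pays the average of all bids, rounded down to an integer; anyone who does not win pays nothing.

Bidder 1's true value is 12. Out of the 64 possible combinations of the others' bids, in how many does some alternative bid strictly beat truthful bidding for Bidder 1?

Others bid (5, 5, 5): truth gives 6; bid 5 gives 7 > 6. Violating.
Others bid (5, 5, 13): truth gives 0; bid 13 gives 3 > 0. Violating.
Others bid (5, 5, 15): truth gives 0; bid 15 gives 2 > 0. Violating.
Others bid (5, 12, 13): truth gives 0; bid 13 gives 2 > 0. Violating.
Others bid (5, 5, 12): truth gives 4; no alternative beats it.
Others bid (5, 12, 5): truth gives 4; no alternative beats it.
(Checking all 64 profiles: 22 have a profitable deviation, 42 do not.)

22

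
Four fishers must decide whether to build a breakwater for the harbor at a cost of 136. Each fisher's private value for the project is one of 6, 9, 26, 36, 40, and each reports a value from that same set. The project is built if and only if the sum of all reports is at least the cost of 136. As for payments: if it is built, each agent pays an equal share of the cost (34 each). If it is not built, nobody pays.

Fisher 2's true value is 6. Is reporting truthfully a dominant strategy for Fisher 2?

Check each profile of the others' reports and compare truth against every alternative report.
Others report (6, 6, 6): truth gives 0, best alternative gives 0.
Others report (6, 6, 9): truth gives 0, best alternative gives 0.
Others report (6, 6, 26): truth gives 0, best alternative gives 0.
Others report (6, 6, 36): truth gives 0, best alternative gives 0.
Others report (6, 6, 40): truth gives 0, best alternative gives 0.
Others report (6, 9, 6): truth gives 0, best alternative gives 0.
(Remaining 119 profiles checked similarly; truth is weakly best in each.)
In every case the truthful report is at least as good as any alternative, so it is a dominant strategy.

Yes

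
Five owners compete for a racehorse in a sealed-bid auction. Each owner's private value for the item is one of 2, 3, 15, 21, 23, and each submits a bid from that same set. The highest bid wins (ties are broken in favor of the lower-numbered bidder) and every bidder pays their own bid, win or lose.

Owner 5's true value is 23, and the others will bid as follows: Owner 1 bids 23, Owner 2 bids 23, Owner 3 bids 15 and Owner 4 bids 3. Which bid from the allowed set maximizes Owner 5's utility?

2

Bid 2: loses but pays 2, utility -2.
Bid 3: loses but pays 3, utility -3.
Bid 15: loses but pays 15, utility -15.
Bid 21: loses but pays 21, utility -21.
Bid 23: loses but pays 23, utility -23.
The best choice is 2 with utility -2.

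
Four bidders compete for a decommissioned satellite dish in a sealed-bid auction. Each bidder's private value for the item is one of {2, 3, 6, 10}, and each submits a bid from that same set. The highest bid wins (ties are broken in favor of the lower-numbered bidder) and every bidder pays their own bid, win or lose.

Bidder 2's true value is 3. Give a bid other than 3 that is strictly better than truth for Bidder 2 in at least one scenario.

Suppose Bidder 1 bids 2, Bidder 3 bids 2 and Bidder 4 bids 6.
Bid 3: loses but pays 3, utility -3.
Bid 2: loses but pays 2, utility -2.
So bidding 2 beats truth here (-2 > -3).

2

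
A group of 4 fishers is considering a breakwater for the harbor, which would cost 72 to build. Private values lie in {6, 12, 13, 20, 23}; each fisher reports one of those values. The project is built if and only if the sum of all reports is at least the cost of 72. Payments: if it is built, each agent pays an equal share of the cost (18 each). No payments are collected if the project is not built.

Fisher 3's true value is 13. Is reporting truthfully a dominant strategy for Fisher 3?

Consider the case where Fisher 1 reports 13, Fisher 2 reports 23 and Fisher 4 reports 23.
Truthful report 13: project built, pays 18, utility 13 - 18 = -5.
Report 6 instead: project not built, utility 0.
Since 0 > -5, reporting 6 is strictly better here, so truthful reporting is not dominant.

No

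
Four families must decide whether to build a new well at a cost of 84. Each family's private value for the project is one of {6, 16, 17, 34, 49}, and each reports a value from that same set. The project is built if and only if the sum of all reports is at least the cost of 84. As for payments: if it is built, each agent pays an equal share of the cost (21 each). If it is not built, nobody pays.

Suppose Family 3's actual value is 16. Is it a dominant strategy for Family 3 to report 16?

Consider the case where Family 1 reports 6, Family 2 reports 16 and Family 4 reports 49.
Truthful report 16: project built, pays 21, utility 16 - 21 = -5.
Report 6 instead: project not built, utility 0.
Since 0 > -5, reporting 6 is strictly better here, so truthful reporting is not dominant.

No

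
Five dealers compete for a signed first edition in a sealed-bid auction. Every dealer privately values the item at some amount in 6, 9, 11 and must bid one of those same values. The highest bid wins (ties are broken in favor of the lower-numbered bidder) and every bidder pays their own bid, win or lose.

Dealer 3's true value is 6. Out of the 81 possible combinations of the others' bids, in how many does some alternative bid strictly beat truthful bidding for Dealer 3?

Others bid (6, 6, 6, 6): truth gives -6; bid 9 gives -3 > -6. Violating.
Others bid (6, 6, 6, 9): truth gives -6; bid 9 gives -3 > -6. Violating.
Others bid (6, 6, 6, 11): truth gives -6; bid 11 gives -5 > -6. Violating.
Others bid (6, 6, 9, 6): truth gives -6; bid 9 gives -3 > -6. Violating.
Others bid (6, 11, 6, 6): truth gives -6; no alternative beats it.
Others bid (6, 11, 6, 9): truth gives -6; no alternative beats it.
(Checking all 81 profiles: 36 have a profitable deviation, 45 do not.)

36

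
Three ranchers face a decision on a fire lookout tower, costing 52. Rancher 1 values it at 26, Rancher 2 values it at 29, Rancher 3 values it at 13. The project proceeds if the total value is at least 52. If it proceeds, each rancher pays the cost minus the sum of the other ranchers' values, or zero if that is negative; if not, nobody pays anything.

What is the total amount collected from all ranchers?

Total value 68 ≥ cost 52, so it is built.
Rancher 1: others sum to 42; max(0, 52 - 42) = 10.
Rancher 2: others sum to 39; max(0, 52 - 39) = 13.
Rancher 3: others sum to 55; max(0, 52 - 55) = 0.
Total collected = 10 + 13 + 0 = 23.

23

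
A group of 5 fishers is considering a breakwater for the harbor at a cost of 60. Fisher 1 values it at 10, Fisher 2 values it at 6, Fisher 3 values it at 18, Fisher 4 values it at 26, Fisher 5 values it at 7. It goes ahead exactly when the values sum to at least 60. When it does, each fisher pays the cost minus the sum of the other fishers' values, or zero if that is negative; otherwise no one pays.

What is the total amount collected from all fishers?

Total value 67 ≥ cost 60, so it is built.
Fisher 1: others sum to 57; max(0, 60 - 57) = 3.
Fisher 2: others sum to 61; max(0, 60 - 61) = 0.
Fisher 3: others sum to 49; max(0, 60 - 49) = 11.
Fisher 4: others sum to 41; max(0, 60 - 41) = 19.
Fisher 5: others sum to 60; max(0, 60 - 60) = 0.
Total collected = 3 + 0 + 11 + 19 + 0 = 33.

33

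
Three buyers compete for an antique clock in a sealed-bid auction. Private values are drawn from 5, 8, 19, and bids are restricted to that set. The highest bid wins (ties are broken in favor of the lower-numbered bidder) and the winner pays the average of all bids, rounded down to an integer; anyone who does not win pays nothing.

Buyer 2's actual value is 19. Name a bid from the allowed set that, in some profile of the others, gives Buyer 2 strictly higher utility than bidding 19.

8

Suppose Buyer 1 bids 5 and Buyer 3 bids 5.
Bid 19: wins, pays 9, utility 19 - 9 = 10.
Bid 8: wins, pays 6, utility 19 - 6 = 13.
So bidding 8 beats truth here (13 > 10).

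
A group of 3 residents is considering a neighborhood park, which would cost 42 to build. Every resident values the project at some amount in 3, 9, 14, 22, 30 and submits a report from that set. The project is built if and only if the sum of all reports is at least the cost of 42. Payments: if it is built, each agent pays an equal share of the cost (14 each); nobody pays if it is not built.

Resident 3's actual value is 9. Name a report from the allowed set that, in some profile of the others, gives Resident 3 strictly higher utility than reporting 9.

Suppose Resident 1 reports 3 and Resident 2 reports 30.
Report 9: project built, pays 14, utility 9 - 14 = -5.
Report 3: project not built, utility 0.
So reporting 3 beats truth here (0 > -5).

3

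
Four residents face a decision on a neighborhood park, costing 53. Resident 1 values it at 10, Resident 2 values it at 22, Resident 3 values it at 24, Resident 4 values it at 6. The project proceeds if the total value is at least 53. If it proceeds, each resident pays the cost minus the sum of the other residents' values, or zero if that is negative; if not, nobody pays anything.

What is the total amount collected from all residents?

Total value 62 ≥ cost 53, so it is built.
Resident 1: others sum to 52; max(0, 53 - 52) = 1.
Resident 2: others sum to 40; max(0, 53 - 40) = 13.
Resident 3: others sum to 38; max(0, 53 - 38) = 15.
Resident 4: others sum to 56; max(0, 53 - 56) = 0.
Total collected = 1 + 13 + 15 + 0 = 29.

29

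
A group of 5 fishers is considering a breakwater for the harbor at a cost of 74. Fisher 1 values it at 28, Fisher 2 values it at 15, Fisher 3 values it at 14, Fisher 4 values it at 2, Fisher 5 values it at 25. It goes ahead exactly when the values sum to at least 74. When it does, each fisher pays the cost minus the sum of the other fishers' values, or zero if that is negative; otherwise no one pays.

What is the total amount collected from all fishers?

42

Total value 84 ≥ cost 74, so it is built.
Fisher 1: others sum to 56; max(0, 74 - 56) = 18.
Fisher 2: others sum to 69; max(0, 74 - 69) = 5.
Fisher 3: others sum to 70; max(0, 74 - 70) = 4.
Fisher 4: others sum to 82; max(0, 74 - 82) = 0.
Fisher 5: others sum to 59; max(0, 74 - 59) = 15.
Total collected = 18 + 5 + 4 + 0 + 15 = 42.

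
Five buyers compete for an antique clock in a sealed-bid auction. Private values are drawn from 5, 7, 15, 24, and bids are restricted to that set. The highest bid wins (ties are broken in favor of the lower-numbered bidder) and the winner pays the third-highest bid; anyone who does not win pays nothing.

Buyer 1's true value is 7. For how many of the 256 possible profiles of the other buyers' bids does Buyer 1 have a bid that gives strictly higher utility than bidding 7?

Others bid (5, 5, 5, 15): truth gives 0; bid 15 gives 2 > 0. Violating.
Others bid (5, 5, 5, 24): truth gives 0; bid 24 gives 2 > 0. Violating.
Others bid (5, 5, 15, 5): truth gives 0; bid 15 gives 2 > 0. Violating.
Others bid (5, 5, 24, 5): truth gives 0; bid 24 gives 2 > 0. Violating.
Others bid (5, 5, 5, 5): truth gives 2; no alternative beats it.
Others bid (5, 5, 5, 7): truth gives 2; no alternative beats it.
(Checking all 256 profiles: 8 have a profitable deviation, 248 do not.)

8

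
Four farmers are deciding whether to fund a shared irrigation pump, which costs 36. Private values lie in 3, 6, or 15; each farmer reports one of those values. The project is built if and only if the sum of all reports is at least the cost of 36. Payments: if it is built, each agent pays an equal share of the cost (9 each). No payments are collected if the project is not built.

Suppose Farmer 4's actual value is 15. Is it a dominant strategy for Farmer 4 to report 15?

Yes

Check each profile of the others' reports and compare truth against every alternative report.
Others report (3, 3, 15): truth gives 6, best alternative gives 0.
Others report (3, 6, 15): truth gives 6, best alternative gives 0.
Others report (3, 15, 3): truth gives 6, best alternative gives 0.
Others report (3, 15, 6): truth gives 6, best alternative gives 0.
Others report (6, 3, 15): truth gives 6, best alternative gives 0.
Others report (6, 6, 15): truth gives 6, best alternative gives 0.
(Remaining 21 profiles checked similarly; truth is weakly best in each.)
In every case the truthful report is at least as good as any alternative, so it is a dominant strategy.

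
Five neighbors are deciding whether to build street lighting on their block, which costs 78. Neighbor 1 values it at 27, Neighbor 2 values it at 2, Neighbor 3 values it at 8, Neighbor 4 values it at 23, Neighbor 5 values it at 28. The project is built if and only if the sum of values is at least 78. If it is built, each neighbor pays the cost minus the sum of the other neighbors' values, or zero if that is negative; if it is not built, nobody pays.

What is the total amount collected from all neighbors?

Total value 88 ≥ cost 78, so it is built.
Neighbor 1: others sum to 61; max(0, 78 - 61) = 17.
Neighbor 2: others sum to 86; max(0, 78 - 86) = 0.
Neighbor 3: others sum to 80; max(0, 78 - 80) = 0.
Neighbor 4: others sum to 65; max(0, 78 - 65) = 13.
Neighbor 5: others sum to 60; max(0, 78 - 60) = 18.
Total collected = 17 + 0 + 0 + 13 + 18 = 48.

48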